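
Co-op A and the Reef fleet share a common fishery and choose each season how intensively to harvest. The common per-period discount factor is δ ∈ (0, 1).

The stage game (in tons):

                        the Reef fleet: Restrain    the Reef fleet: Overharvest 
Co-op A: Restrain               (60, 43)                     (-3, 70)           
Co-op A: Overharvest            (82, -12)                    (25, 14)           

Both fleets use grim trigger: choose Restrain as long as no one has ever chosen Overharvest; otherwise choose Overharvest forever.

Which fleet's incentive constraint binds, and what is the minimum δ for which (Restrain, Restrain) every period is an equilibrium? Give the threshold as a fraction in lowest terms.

the Reef fleet; δ ≥ 27/56

Co-op A's threshold: (82−60)/(82−25) = 22/57.
the Reef fleet's threshold: (70−43)/(70−14) = 27/56.
22/57 < 27/56, so the Reef fleet binds and δ* = 27/56.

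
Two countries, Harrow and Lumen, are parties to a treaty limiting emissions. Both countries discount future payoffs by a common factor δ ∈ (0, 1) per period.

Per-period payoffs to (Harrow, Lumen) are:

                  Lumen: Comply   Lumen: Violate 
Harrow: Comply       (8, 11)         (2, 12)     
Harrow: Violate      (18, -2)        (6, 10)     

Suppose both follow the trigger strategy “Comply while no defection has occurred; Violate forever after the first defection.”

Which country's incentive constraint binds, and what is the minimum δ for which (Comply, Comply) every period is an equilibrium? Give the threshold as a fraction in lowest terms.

Harrow's threshold: (18−8)/(18−6) = 5/6.
Lumen's threshold: (12−11)/(12−10) = 1/2.
5/6 > 1/2, so Harrow binds and δ* = 5/6.

Harrow; δ ≥ 5/6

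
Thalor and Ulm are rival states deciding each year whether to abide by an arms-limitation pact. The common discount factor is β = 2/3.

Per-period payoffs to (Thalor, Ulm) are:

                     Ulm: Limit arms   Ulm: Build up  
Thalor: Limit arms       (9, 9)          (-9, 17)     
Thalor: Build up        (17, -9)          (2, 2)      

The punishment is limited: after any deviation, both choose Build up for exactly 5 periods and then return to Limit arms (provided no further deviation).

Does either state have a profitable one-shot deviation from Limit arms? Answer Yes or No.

No

IC: β+…+β^5 ≥ (17−9)/(9−2) = 8/7.
At β = 2/3: partial sum = 1.7366 ≥ 1.1429. Cooperation sustainable.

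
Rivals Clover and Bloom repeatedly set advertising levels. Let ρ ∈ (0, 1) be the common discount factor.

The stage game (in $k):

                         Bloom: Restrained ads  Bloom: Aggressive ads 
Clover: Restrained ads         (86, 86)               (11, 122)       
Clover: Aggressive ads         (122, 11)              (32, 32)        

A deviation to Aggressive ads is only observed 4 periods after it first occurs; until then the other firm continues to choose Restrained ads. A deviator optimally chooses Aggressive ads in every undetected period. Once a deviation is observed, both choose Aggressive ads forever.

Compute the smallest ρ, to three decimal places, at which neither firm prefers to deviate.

The best deviation is to choose Aggressive ads for all 4 undetected periods, earning 122 each, then 32 forever once detected.
Deviation value: 122(1−ρ^4)/(1−ρ) + 32ρ^4/(1−ρ); cooperation value: 86/(1−ρ).
IC: 86 ≥ 122(1−ρ^4) + 32ρ^4 = 122 − 90ρ^4.
So ρ^4 ≥ 36/90 = 2/5, giving ρ ≥ (2/5)^(1/4) ≈ 0.795.

0.795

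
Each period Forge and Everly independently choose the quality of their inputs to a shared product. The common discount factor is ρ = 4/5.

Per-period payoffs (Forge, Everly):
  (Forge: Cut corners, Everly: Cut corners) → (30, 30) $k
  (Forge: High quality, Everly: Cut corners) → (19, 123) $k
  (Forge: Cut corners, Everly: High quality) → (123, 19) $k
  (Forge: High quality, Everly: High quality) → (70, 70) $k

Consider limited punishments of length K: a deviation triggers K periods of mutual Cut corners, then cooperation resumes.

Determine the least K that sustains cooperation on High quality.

Need Σ_{k=1}^{K} ρ^k ≥ (123−70)/(70−30) = 1.3250 at ρ = 4/5.
At K = 1 the sum is 0.8000 < 1.3250; at K = 2 it is 1.4400 ≥ 1.3250.
So the minimum punishment length is K = 2.

2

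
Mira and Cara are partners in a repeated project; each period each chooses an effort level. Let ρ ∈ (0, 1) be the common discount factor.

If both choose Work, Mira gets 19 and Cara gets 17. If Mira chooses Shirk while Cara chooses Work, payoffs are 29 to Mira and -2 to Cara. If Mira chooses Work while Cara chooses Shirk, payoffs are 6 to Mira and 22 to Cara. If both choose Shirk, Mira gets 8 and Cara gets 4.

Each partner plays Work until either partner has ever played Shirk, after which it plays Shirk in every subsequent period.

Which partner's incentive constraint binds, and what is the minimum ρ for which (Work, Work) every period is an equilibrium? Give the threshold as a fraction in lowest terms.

Mira; ρ ≥ 10/21

Mira: cooperation gives 19 each period; deviation gives 29 once then 8 forever.
  19/(1−ρ) ≥ 29 + 8ρ/(1−ρ) ⇒ ρ ≥ 10/21.
Cara: cooperation gives 17 each period; deviation gives 22 once then 4 forever.
  ρ ≥ 5/18.
Both must hold, so the binding constraint is Mira's: ρ ≥ 10/21.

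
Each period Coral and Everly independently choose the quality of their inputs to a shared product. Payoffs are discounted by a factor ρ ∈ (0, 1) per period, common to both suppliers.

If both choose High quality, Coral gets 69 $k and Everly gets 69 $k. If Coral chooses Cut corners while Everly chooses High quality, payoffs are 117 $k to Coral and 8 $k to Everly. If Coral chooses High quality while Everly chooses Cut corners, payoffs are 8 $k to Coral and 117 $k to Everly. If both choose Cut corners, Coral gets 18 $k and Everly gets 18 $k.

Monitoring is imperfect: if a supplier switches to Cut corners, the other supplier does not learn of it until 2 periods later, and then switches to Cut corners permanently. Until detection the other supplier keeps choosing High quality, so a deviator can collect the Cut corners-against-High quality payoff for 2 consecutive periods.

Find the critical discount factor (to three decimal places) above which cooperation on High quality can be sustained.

Deviating for the 2 undetected periods gains 117−69 = 48 per period over cooperation, then loses 69−18 = 51 per period forever once punishment starts.
Gain: 48(1 + ρ + … + ρ^1); loss: 51·ρ^2/(1−ρ).
No profitable deviation ⇔ 48(1−ρ^2) ≤ 51·ρ^2, i.e. ρ^2 ≥ 48/(48+51) = 16/33.
Hence ρ ≥ (16/33)^(1/2) ≈ 0.696.

0.696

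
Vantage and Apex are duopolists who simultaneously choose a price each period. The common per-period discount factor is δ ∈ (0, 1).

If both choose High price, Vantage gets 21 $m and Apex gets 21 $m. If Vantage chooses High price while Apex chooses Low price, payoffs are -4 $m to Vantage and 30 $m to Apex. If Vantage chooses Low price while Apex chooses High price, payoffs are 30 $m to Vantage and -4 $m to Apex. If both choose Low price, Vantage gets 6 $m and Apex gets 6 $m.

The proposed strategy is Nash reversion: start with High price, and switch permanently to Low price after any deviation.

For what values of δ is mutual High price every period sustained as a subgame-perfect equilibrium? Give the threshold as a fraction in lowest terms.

One-period gain from deviating is 30 − 21 = 9. The loss is 21 − 6 = 15 in every subsequent period, with present value 15·δ/(1−δ).
Deviation is unprofitable when 15·δ/(1−δ) ≥ 9, i.e. δ/(1−δ) ≥ 3/5.
Equivalently δ ≥ 9/(9+15) = 3/8.

3/8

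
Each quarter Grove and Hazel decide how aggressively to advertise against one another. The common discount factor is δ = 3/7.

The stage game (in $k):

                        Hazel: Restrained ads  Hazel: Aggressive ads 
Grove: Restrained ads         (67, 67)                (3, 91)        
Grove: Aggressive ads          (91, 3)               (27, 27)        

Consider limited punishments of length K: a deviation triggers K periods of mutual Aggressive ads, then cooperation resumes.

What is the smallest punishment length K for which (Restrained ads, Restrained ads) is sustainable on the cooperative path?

2

IC: δ(1−δ^K)/(1−δ) ≥ (91−67)/(67−27) = 3/5.
With δ = 3/7: need 1 − δ^K ≥ 3/5·(1−3/7)/(3/7), i.e. δ^K ≤ 0.2000.
Since (3/7)^1 = 0.4286 and (3/7)^2 = 0.1837, the smallest such K is 2.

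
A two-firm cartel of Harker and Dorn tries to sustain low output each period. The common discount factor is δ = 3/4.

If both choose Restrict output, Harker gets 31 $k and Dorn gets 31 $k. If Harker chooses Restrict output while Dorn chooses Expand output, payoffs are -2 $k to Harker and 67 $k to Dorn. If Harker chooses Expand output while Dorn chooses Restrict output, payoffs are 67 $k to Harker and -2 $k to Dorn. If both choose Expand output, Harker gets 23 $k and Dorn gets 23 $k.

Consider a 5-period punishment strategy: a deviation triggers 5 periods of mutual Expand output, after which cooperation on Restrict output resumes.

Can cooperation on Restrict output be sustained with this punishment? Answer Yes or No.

A one-shot deviation gives 67 now, then 23 for 5 periods, then back to 31.
Gain from deviating: (67−31) today; loss: (31−23) in each of the next 5 periods.
No-deviation condition: (31−23)(δ+…+δ^5) ≥ 67−31, i.e. δ+…+δ^5 ≥ 9/2.
At δ = 3/4: δ+…+δ^5 = 2.2881 < 4.5000.
So cooperation is not sustainable.

No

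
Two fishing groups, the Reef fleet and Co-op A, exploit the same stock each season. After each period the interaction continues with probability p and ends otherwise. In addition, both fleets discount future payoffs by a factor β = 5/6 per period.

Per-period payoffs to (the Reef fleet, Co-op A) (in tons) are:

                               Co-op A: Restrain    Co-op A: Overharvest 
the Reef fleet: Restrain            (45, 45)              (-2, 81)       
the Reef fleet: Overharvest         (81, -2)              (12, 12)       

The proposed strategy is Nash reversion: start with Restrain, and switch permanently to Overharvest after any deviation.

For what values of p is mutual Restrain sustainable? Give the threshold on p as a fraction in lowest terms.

With continuation probability p and discount β, the effective per-period discount factor is βp.
Grim-trigger IC: βp ≥ (81−45)/(81−12) = 12/23.
So p ≥ (12/23)/(5/6) = 72/115.

72/115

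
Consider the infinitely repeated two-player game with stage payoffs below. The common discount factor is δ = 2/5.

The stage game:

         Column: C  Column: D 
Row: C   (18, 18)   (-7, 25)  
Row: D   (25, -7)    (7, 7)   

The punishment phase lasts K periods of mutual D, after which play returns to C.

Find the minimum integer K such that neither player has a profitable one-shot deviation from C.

Need Σ_{k=1}^{K} δ^k ≥ (25−18)/(18−7) = 0.6364 at δ = 2/5.
At K = 3 the sum is 0.6240 < 0.6364; at K = 4 it is 0.6496 ≥ 0.6364.
So the minimum punishment length is K = 4.

4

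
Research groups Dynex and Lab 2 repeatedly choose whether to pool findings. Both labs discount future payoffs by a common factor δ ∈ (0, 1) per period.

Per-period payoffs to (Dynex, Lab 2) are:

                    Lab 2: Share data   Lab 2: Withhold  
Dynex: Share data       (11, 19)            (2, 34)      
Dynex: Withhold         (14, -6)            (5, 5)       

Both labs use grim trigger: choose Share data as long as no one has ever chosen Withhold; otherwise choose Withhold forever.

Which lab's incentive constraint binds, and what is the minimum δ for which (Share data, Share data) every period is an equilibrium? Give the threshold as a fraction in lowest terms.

Dynex: cooperation gives 11 each period; deviation gives 14 once then 5 forever.
  11/(1−δ) ≥ 14 + 5δ/(1−δ) ⇒ δ ≥ 3/9 = 1/3.
Lab 2: cooperation gives 19 each period; deviation gives 34 once then 5 forever.
  δ ≥ 15/29.
Both must hold, so the binding constraint is Lab 2's: δ ≥ 15/29.

Lab 2; δ ≥ 15/29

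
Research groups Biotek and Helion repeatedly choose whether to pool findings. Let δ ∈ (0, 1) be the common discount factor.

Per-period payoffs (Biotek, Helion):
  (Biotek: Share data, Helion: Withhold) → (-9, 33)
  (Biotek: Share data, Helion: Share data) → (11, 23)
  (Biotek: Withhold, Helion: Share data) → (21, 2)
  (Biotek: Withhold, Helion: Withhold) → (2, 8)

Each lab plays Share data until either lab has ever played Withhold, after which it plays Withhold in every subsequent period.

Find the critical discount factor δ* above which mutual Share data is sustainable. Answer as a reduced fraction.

10/19

Biotek: cooperation gives 11 each period; deviation gives 21 once then 2 forever.
  11/(1−δ) ≥ 21 + 2δ/(1−δ) ⇒ δ ≥ 10/19.
Helion: cooperation gives 23 each period; deviation gives 33 once then 8 forever.
  δ ≥ 10/25 = 2/5.
Both must hold, so the binding constraint is Biotek's: δ ≥ 10/19.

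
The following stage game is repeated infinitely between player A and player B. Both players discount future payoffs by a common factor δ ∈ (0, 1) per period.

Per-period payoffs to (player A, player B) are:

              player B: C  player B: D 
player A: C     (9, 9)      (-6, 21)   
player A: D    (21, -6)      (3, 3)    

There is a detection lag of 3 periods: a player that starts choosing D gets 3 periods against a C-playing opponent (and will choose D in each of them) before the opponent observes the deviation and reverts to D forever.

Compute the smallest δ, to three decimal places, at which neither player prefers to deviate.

0.874

The best deviation is to choose D for all 3 undetected periods, earning 21 each, then 3 forever once detected.
Deviation value: 21(1−δ^3)/(1−δ) + 3δ^3/(1−δ); cooperation value: 9/(1−δ).
IC: 9 ≥ 21(1−δ^3) + 3δ^3 = 21 − 18δ^3.
So δ^3 ≥ 12/18 = 2/3, giving δ ≥ (2/3)^(1/3) ≈ 0.874.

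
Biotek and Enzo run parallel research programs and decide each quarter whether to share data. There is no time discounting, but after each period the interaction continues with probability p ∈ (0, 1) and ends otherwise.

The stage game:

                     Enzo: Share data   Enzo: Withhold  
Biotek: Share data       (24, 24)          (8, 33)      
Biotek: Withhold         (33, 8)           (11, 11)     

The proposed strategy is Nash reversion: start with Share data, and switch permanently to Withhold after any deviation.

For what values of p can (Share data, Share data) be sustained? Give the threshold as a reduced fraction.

9/22

Expected cooperation value is 24 + p·24 + p²·24 + … = 24/(1−p); deviation gives 33 + p·11/(1−p).
24 ≥ 33(1−p) + 11p ⇒ 22p ≥ 9 ⇒ p ≥ 9/22.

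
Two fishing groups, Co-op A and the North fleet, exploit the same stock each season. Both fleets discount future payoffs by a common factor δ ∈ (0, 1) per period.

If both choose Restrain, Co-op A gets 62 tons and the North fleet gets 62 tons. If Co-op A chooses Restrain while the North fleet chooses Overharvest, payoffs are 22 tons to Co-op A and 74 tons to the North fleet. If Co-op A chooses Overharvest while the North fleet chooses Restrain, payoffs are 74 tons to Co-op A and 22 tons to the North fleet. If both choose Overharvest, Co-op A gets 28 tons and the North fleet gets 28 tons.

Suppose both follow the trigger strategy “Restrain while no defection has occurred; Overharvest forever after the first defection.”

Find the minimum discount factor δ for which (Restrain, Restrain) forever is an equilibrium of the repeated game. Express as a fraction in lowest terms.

6/23

Cooperation forever yields 62 each period: 62/(1−δ).
Deviating yields 74 once, then 28 forever: 74 + 28δ/(1−δ).
No profitable deviation requires 62/(1−δ) ≥ 74 + 28δ/(1−δ).
Multiplying by (1−δ): 62 ≥ 74(1−δ) + 28δ = 74 − 46δ.
So 46δ ≥ 12, i.e. δ ≥ 12/46 = 6/23.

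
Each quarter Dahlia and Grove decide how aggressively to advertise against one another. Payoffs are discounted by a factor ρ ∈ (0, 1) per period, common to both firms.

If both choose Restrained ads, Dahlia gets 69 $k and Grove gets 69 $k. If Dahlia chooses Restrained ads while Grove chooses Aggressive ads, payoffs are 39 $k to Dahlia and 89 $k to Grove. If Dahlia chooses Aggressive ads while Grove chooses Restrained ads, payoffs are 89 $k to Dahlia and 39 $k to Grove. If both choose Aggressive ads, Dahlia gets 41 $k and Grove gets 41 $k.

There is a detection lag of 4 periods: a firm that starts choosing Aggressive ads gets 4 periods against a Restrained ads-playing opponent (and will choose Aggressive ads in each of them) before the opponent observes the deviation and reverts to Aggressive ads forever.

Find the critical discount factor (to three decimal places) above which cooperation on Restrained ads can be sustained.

0.803

A deviator earns 89 for 4 periods, then 41 forever; cooperating earns 69 forever. Multiplying the IC by (1−ρ):
69 ≥ 89(1−ρ^4) + 41ρ^4, so 48·ρ^4 ≥ 20 and ρ^4 ≥ 5/12.
ρ ≥ (5/12)^(1/4) ≈ 0.803.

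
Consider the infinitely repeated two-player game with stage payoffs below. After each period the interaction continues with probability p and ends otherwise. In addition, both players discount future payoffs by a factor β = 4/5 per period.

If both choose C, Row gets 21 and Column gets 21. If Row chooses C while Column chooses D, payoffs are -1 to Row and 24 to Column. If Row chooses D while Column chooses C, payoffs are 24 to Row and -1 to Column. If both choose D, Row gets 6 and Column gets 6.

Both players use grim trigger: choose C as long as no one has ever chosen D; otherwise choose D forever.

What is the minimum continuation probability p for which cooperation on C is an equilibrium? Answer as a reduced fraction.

With continuation probability p and discount β, the effective per-period discount factor is βp.
Grim-trigger IC: βp ≥ (24−21)/(24−6) = 1/6.
So p ≥ (1/6)/(4/5) = 5/24.

5/24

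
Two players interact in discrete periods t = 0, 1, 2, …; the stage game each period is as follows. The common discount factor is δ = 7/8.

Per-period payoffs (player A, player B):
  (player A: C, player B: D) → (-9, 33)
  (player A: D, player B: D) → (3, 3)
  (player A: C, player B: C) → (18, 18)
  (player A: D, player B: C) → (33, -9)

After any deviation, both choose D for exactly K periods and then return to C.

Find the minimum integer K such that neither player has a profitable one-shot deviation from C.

2

Need Σ_{k=1}^{K} δ^k ≥ (33−18)/(18−3) = 1.0000 at δ = 7/8.
At K = 1 the sum is 0.8750 < 1.0000; at K = 2 it is 1.6406 ≥ 1.0000.
So the minimum punishment length is K = 2.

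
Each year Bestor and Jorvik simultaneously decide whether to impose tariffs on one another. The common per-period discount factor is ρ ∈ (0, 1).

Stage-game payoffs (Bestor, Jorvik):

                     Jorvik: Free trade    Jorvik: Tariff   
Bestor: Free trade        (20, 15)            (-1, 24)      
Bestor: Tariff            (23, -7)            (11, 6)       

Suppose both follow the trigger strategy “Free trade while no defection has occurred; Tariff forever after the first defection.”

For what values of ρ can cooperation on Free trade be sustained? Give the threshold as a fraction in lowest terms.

1/2

For Bestor: deviation gain 23−20 = 3, per-period punishment loss 20−11 = 9. IC gives ρ ≥ 3/12 = 1/4.
For Jorvik: gain 9, loss 9 per period, so ρ ≥ 9/18 = 1/2.
The tighter constraint is Jorvik's, so cooperation needs ρ ≥ 1/2.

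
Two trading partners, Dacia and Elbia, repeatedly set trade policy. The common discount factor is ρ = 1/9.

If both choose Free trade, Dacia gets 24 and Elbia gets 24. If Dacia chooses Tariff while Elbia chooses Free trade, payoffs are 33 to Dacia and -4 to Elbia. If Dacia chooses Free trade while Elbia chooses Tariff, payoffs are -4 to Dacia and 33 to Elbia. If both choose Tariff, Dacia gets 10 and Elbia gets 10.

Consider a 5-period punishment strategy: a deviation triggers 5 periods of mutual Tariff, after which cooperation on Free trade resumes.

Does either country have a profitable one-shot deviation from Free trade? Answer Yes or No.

Comparing payoff streams over the 6 periods until play realigns: cooperate → 24(1+ρ+…+ρ^5); deviate → 33 + 10(ρ+…+ρ^5).
Cooperation is sustained iff (24−10)(ρ+…+ρ^5) ≥ 33−24.
ρ+…+ρ^5 = 1/9·(1−(1/9)^5)/(1−1/9) = 0.1250, and (33−24)/(24−10) = 0.6429.
0.1250 < 0.6429, so cooperation is not sustainable.

Yes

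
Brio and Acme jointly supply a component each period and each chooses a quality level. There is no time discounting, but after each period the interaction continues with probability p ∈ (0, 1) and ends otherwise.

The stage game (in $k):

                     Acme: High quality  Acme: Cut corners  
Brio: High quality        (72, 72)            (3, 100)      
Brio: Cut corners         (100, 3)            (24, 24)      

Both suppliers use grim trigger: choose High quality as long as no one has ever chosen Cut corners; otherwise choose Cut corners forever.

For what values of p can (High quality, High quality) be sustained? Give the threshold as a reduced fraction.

7/19

Expected cooperation value is 72 + p·72 + p²·72 + … = 72/(1−p); deviation gives 100 + p·24/(1−p).
72 ≥ 100(1−p) + 24p ⇒ 76p ≥ 28 ⇒ p ≥ 28/76 = 7/19.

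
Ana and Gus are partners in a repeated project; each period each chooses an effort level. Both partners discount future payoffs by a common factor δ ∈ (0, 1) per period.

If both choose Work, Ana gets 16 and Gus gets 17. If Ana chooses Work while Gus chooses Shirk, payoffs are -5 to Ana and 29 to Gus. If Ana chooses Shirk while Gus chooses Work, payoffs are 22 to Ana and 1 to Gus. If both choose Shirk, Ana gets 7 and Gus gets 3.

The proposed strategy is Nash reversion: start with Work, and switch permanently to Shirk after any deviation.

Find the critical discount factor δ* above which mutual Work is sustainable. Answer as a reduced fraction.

Ana: cooperation gives 16 each period; deviation gives 22 once then 7 forever.
  16/(1−δ) ≥ 22 + 7δ/(1−δ) ⇒ δ ≥ 6/15 = 2/5.
Gus: cooperation gives 17 each period; deviation gives 29 once then 3 forever.
  δ ≥ 12/26 = 6/13.
Both must hold, so the binding constraint is Gus's: δ ≥ 6/13.

6/13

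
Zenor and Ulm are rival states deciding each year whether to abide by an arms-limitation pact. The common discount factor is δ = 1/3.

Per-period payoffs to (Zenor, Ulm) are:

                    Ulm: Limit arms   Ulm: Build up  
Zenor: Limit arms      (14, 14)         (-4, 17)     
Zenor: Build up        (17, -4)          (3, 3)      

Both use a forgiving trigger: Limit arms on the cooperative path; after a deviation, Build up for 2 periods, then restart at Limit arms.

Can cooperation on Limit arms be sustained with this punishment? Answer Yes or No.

A one-shot deviation gives 17 now, then 3 for 2 periods, then back to 14.
Gain from deviating: (17−14) today; loss: (14−3) in each of the next 2 periods.
No-deviation condition: (14−3)(δ+…+δ^2) ≥ 17−14, i.e. δ+…+δ^2 ≥ 3/11.
At δ = 1/3: δ+…+δ^2 = 0.4444 ≥ 0.2727.
So cooperation is sustainable.

Yes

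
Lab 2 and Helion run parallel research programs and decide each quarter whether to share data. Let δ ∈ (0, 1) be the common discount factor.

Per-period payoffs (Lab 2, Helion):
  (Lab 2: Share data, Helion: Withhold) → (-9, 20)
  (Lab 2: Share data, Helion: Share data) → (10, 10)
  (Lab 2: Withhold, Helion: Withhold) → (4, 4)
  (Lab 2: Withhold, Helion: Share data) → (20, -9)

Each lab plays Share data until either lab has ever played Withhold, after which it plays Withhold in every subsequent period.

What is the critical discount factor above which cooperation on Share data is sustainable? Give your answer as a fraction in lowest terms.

5/8

One-period gain from deviating is 20 − 10 = 10. The loss is 10 − 4 = 6 in every subsequent period, with present value 6·δ/(1−δ).
Deviation is unprofitable when 6·δ/(1−δ) ≥ 10, i.e. δ/(1−δ) ≥ 5/3.
Equivalently δ ≥ 10/(10+6) = 5/8.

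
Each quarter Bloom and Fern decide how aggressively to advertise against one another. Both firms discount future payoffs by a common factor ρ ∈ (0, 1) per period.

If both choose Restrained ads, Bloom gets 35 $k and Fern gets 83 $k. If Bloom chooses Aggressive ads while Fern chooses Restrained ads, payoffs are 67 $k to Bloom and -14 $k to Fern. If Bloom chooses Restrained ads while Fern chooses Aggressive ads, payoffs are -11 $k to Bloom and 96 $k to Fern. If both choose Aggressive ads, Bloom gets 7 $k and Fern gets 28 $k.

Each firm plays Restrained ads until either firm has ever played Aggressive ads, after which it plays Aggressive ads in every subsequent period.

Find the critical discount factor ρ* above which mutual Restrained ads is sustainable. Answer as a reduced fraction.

8/15

Bloom: cooperation gives 35 each period; deviation gives 67 once then 7 forever.
  35/(1−ρ) ≥ 67 + 7ρ/(1−ρ) ⇒ ρ ≥ 32/60 = 8/15.
Fern: cooperation gives 83 each period; deviation gives 96 once then 28 forever.
  ρ ≥ 13/68.
Both must hold, so the binding constraint is Bloom's: ρ ≥ 8/15.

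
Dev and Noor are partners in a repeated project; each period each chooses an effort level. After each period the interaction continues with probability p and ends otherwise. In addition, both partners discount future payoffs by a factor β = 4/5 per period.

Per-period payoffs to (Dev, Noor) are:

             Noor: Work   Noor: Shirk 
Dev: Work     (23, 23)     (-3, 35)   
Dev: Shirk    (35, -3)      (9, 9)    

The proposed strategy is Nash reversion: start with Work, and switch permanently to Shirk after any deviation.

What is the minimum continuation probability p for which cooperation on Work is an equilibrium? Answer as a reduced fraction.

15/26

Expected continuation weight on next period's payoff is β·p = 4/5·p, which plays the role of the discount factor.
Cooperation requires 4/5·p ≥ (35−23)/(35−9) = 6/13, hence p ≥ 15/26.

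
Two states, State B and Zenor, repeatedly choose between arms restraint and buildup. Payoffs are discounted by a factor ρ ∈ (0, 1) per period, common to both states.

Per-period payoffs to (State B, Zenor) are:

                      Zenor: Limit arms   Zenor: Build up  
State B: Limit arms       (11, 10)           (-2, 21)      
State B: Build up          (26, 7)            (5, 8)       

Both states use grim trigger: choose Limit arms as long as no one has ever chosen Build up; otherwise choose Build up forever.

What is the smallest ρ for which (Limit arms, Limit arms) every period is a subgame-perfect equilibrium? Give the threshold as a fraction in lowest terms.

State B: cooperation gives 11 each period; deviation gives 26 once then 5 forever.
  11/(1−ρ) ≥ 26 + 5ρ/(1−ρ) ⇒ ρ ≥ 15/21 = 5/7.
Zenor: cooperation gives 10 each period; deviation gives 21 once then 8 forever.
  ρ ≥ 11/13.
Both must hold, so the binding constraint is Zenor's: ρ ≥ 11/13.

11/13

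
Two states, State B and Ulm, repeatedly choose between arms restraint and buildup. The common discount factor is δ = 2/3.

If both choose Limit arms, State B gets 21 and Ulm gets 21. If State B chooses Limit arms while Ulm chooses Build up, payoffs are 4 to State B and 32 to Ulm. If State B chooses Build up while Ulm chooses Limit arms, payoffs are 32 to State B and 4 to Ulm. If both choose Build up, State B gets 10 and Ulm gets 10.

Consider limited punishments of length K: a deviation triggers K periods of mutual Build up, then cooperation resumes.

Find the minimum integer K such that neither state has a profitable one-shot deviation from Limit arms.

2

Need Σ_{k=1}^{K} δ^k ≥ (32−21)/(21−10) = 1.0000 at δ = 2/3.
At K = 1 the sum is 0.6667 < 1.0000; at K = 2 it is 1.1111 ≥ 1.0000.
So the minimum punishment length is K = 2.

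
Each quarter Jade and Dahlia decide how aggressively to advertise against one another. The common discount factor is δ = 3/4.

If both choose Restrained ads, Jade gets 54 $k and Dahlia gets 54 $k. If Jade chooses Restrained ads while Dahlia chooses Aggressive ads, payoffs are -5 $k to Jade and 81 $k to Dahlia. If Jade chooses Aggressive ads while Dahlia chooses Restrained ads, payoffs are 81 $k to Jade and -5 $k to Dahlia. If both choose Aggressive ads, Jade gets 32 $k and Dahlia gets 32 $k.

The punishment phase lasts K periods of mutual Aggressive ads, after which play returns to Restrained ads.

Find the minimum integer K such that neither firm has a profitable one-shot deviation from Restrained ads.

No profitable deviation requires (54−32)(δ+…+δ^K) ≥ 81−54, i.e. δ+…+δ^K ≥ 27/22 ≈ 1.2273.
With δ = 3/4, the partial sums are K=1: 0.7500, K=2: 1.3125.
K = 2 is the first length at which the sum reaches 1.2273.

2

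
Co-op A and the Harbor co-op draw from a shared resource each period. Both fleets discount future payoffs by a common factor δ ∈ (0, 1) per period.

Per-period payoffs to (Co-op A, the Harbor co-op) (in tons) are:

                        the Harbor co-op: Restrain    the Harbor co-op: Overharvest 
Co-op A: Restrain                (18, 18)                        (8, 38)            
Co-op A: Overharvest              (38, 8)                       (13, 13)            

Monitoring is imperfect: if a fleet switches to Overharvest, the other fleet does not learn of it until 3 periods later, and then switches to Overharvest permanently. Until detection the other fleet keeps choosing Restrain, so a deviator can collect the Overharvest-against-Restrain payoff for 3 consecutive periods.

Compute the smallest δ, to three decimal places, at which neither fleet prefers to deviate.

0.928

A deviator earns 38 for 3 periods, then 13 forever; cooperating earns 18 forever. Multiplying the IC by (1−δ):
18 ≥ 38(1−δ^3) + 13δ^3, so 25·δ^3 ≥ 20 and δ^3 ≥ 4/5.
δ ≥ (4/5)^(1/3) ≈ 0.928.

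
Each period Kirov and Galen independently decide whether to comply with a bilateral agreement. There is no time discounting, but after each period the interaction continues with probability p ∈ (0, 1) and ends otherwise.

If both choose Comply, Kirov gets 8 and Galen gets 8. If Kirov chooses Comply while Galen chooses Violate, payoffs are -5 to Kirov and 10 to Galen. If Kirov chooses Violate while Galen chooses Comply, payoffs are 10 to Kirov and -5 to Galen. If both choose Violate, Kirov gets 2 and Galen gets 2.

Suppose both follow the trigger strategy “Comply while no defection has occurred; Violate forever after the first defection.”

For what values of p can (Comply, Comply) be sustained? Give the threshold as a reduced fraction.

Expected cooperation value is 8 + p·8 + p²·8 + … = 8/(1−p); deviation gives 10 + p·2/(1−p).
8 ≥ 10(1−p) + 2p ⇒ 8p ≥ 2 ⇒ p ≥ 2/8 = 1/4.

1/4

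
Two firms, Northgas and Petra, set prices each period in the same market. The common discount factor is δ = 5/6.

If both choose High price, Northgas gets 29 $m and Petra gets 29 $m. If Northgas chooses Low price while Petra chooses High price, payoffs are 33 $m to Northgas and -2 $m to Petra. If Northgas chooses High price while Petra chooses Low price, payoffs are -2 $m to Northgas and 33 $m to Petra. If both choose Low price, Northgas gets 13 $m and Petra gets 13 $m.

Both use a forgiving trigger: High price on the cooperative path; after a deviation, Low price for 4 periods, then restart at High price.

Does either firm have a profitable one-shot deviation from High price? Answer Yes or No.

No

A one-shot deviation gives 33 now, then 13 for 4 periods, then back to 29.
Gain from deviating: (33−29) today; loss: (29−13) in each of the next 4 periods.
No-deviation condition: (29−13)(δ+…+δ^4) ≥ 33−29, i.e. δ+…+δ^4 ≥ 1/4.
At δ = 5/6: δ+…+δ^4 = 2.5887 ≥ 0.2500.
So cooperation is sustainable.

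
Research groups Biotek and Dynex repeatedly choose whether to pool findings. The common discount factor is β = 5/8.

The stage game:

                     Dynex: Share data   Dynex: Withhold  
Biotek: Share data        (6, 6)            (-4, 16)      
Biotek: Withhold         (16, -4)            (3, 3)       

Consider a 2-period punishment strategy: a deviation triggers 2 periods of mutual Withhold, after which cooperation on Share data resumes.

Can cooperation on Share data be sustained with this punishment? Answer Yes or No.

No

A one-shot deviation gives 16 now, then 3 for 2 periods, then back to 6.
Gain from deviating: (16−6) today; loss: (6−3) in each of the next 2 periods.
No-deviation condition: (6−3)(β+…+β^2) ≥ 16−6, i.e. β+…+β^2 ≥ 10/3.
At β = 5/8: β+…+β^2 = 1.0156 < 3.3333.
So cooperation is not sustainable.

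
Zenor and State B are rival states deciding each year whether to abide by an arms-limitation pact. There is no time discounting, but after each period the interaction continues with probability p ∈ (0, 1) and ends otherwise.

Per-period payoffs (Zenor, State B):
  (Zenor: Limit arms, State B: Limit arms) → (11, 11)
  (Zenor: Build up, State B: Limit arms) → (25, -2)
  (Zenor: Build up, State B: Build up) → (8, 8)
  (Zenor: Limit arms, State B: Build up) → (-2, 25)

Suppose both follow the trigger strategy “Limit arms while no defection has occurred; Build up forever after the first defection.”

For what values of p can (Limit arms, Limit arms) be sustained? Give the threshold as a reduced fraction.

14/17

Expected cooperation value is 11 + p·11 + p²·11 + … = 11/(1−p); deviation gives 25 + p·8/(1−p).
11 ≥ 25(1−p) + 8p ⇒ 17p ≥ 14 ⇒ p ≥ 14/17.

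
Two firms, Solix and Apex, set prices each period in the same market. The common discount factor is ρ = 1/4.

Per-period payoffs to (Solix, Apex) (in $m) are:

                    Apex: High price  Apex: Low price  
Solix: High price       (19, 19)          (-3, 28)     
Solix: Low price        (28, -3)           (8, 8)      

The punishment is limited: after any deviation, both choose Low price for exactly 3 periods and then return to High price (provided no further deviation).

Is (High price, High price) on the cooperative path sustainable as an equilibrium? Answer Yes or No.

IC: ρ+…+ρ^3 ≥ (28−19)/(19−8) = 9/11.
At ρ = 1/4: partial sum = 0.3281 < 0.8182. Cooperation not sustainable.

No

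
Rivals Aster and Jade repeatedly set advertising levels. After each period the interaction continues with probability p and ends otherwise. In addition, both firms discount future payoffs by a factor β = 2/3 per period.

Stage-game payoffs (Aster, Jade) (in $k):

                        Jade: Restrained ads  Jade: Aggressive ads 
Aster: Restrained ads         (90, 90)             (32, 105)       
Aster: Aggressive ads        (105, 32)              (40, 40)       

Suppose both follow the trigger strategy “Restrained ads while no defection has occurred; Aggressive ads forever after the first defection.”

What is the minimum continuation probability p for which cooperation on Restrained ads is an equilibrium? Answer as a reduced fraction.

9/26

Expected continuation weight on next period's payoff is β·p = 2/3·p, which plays the role of the discount factor.
Cooperation requires 2/3·p ≥ (105−90)/(105−40) = 3/13, hence p ≥ 9/26.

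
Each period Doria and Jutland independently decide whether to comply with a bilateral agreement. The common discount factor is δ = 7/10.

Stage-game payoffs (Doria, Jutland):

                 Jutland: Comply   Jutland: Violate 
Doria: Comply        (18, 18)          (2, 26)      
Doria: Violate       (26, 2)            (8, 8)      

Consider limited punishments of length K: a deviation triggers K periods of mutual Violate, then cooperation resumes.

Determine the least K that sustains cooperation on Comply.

Need Σ_{k=1}^{K} δ^k ≥ (26−18)/(18−8) = 0.8000 at δ = 7/10.
At K = 1 the sum is 0.7000 < 0.8000; at K = 2 it is 1.1900 ≥ 0.8000.
So the minimum punishment length is K = 2.

2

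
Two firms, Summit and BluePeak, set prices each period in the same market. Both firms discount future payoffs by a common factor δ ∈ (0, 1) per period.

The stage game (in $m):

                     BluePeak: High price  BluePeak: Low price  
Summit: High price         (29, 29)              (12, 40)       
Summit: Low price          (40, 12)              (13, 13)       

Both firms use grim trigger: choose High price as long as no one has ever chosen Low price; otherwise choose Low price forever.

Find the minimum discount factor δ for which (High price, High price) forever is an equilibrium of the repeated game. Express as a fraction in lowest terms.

11/27

29/(1−δ) ≥ 40 + 13δ/(1−δ)
29 ≥ 40 − 27δ
δ ≥ 11/27.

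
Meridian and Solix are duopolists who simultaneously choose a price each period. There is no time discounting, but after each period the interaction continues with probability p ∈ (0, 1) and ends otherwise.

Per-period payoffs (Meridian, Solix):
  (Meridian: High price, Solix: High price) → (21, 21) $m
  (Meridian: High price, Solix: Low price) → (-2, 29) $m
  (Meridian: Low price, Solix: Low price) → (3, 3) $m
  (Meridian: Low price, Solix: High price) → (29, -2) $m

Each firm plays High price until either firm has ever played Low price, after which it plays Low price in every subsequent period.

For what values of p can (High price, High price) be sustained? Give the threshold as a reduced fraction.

Expected cooperation value is 21 + p·21 + p²·21 + … = 21/(1−p); deviation gives 29 + p·3/(1−p).
21 ≥ 29(1−p) + 3p ⇒ 26p ≥ 8 ⇒ p ≥ 8/26 = 4/13.

4/13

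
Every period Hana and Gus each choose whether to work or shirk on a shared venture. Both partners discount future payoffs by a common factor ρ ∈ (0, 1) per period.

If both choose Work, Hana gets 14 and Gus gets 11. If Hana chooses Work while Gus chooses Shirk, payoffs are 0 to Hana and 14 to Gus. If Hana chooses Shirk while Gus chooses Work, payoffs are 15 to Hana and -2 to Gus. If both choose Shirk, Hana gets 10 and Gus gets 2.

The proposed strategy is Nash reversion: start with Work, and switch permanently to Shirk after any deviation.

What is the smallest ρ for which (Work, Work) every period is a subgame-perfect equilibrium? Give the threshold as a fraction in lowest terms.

1/4

For Hana: deviation gain 15−14 = 1, per-period punishment loss 14−10 = 4. IC gives ρ ≥ 1/5.
For Gus: gain 3, loss 9 per period, so ρ ≥ 3/12 = 1/4.
The tighter constraint is Gus's, so cooperation needs ρ ≥ 1/4.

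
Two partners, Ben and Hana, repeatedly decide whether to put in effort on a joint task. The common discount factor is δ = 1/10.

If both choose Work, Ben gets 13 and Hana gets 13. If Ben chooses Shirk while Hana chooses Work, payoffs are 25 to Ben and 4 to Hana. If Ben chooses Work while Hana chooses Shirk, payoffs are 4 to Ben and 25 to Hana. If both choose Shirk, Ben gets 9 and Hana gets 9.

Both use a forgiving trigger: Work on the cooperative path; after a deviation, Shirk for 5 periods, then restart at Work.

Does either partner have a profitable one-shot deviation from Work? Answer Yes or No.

IC: δ+…+δ^5 ≥ (25−13)/(13−9) = 3.
At δ = 1/10: partial sum = 0.1111 < 3.0000. Cooperation not sustainable.

Yes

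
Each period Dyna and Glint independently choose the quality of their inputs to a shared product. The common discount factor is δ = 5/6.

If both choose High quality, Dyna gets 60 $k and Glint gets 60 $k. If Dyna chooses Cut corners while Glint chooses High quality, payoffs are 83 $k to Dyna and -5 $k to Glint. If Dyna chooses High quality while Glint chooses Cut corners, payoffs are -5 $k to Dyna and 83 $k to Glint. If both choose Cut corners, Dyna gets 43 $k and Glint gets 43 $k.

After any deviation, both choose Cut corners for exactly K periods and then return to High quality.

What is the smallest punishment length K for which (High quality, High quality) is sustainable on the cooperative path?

2

IC: δ(1−δ^K)/(1−δ) ≥ (83−60)/(60−43) = 23/17.
With δ = 5/6: need 1 − δ^K ≥ 23/17·(1−5/6)/(5/6), i.e. δ^K ≤ 0.7294.
Since (5/6)^1 = 0.8333 and (5/6)^2 = 0.6944, the smallest such K is 2.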